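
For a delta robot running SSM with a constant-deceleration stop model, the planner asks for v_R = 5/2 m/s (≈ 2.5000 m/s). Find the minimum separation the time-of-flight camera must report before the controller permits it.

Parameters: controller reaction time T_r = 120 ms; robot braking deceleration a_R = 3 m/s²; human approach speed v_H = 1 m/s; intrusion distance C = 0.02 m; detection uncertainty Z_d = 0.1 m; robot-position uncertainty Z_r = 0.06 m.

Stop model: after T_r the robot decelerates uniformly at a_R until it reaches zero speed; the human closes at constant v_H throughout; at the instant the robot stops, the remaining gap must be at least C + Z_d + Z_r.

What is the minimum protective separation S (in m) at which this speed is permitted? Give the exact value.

S_min = 99/40 m = 2.4750 m

stop time T_s = (5/2)/3 = 0.8333 s
robot covers v_R·T_r = 2.5000·0.1200 = 0.3000 m before braking
braking distance = 2.5000²/(2·3.0000) = 1.0417 m
human closes 1.0000·0.9533 = 0.9533 m
C+Z_d+Z_r = 0.0200+0.1000+0.0600 = 0.1800 m
S_min ≈ 0.3000+1.0417+0.9533+0.1800  ⇒  S_min = 99/40 m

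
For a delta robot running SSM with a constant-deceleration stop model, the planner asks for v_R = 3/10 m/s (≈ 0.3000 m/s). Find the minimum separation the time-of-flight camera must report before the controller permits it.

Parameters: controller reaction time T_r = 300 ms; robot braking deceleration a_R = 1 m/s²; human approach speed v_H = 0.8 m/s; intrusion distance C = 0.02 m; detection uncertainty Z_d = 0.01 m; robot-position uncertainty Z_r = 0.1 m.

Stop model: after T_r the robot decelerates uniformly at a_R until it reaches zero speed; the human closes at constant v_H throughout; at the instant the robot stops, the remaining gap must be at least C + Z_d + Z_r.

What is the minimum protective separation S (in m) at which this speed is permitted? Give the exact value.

S_min = 149/200 m = 0.7450 m

braking lasts T_s = (3/10)/1 = 0.3000 s
reaction-phase robot travel = 0.3000·0.3000 = 0.0900 m
robot under decel: 0.3000²/(2·1.0000) = 0.0450 m
person approaches 0.8000·(0.3000+0.3000) = 0.4800 m
C+Z_d+Z_r = 0.0200+0.0100+0.1000 = 0.1300 m
S_min ≈ 0.0900+0.0450+0.4800+0.1300  ⇒  S_min = 149/200 m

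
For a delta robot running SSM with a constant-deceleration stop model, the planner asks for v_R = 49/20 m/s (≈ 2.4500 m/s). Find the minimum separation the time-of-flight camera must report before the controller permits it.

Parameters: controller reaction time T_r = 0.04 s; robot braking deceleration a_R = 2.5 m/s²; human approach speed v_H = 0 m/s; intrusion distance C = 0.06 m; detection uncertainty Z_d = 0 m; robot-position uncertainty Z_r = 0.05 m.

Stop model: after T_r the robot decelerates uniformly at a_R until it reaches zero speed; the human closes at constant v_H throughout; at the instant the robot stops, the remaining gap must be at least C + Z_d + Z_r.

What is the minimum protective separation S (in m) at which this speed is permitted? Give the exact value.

S_min = 2817/2000 m = 1.4085 m

T_s = v_R/a_R = (49/20)/(5/2) = 0.9800 s
robot covers v_R·T_r = 2.4500·0.0400 = 0.0980 m before braking
robot covers 2.4500·0.9800 − ½·2.5000·0.9800² = 1.2005 m while stopping
person approaches 0.0000·(0.0400+0.9800) = 0.0000 m
residual clearance needed = 0.0600+0.0000+0.0500 = 0.1100 m
S_min ≈ 0.0980+1.2005+0.0000+0.1100  ⇒  S_min = 2817/2000 m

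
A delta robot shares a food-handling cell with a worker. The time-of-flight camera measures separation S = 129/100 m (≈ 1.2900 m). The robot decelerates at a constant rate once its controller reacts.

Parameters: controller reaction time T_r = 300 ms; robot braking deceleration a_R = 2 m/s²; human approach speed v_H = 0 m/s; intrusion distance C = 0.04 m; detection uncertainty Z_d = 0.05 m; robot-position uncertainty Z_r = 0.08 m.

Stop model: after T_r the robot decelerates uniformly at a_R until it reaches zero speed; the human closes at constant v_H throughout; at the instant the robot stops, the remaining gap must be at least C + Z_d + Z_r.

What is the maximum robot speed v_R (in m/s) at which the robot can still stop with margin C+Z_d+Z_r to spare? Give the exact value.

v_R_max = 8/5 m/s = 1.6000 m/s

collect terms ⇒ (1/4)·v_R² + (3/10)·v_R + (-28/25) = 0
  disc = (3/10)² − 4·(1/4)·(-28/25) = 121/100 ; √disc = 11/10
  v_R = (−(3/10) + 11/10) / (2·(1/4)) = 8/5 m/s
check:
T_s = v_R/a_R = (8/5)/2 = 0.8000 s
robot covers v_R·T_r = 1.6000·0.3000 = 0.4800 m before braking
robot covers 1.6000·0.8000 − ½·2.0000·0.8000² = 0.6400 m while stopping
human closes 0.0000·1.1000 = 0.0000 m
C+Z_d+Z_r = 0.0400+0.0500+0.0800 = 0.1700 m
sum ≈ 0.4800+0.6400+0.0000+0.1700 ≈ 1.2900 m = S ✓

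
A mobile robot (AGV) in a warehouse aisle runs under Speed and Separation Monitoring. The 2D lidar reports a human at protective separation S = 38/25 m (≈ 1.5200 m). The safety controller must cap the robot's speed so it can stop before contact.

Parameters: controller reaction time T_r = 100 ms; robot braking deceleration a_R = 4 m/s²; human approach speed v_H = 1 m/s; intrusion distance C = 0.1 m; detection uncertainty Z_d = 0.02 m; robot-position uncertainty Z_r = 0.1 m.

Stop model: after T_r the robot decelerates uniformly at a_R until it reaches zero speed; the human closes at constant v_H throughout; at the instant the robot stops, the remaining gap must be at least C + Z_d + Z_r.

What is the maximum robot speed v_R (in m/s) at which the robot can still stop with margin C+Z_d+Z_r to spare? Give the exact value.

at the boundary: (1/8)·v² + (7/20)·v + (-6/5) = 0
  disc = (7/20)² − 4·(1/8)·(-6/5) = 289/400 ; √disc = 17/20
  v_R = (−(7/20) + 17/20) / (2·(1/8)) = 2 m/s
check:
T_s = v_R/a_R = 2/4 = 0.5000 s
robot in T_r: 2.0000·0.1000 = 0.2000 m
robot covers 2.0000·0.5000 − ½·4.0000·0.5000² = 0.5000 m while stopping
person approaches 1.0000·(0.1000+0.5000) = 0.6000 m
margins: 0.1000+0.0200+0.1000 = 0.2200 m
sum ≈ 0.2000+0.5000+0.6000+0.2200 ≈ 1.5200 m = S ✓

v_R_max = 2 m/s = 2.0000 m/s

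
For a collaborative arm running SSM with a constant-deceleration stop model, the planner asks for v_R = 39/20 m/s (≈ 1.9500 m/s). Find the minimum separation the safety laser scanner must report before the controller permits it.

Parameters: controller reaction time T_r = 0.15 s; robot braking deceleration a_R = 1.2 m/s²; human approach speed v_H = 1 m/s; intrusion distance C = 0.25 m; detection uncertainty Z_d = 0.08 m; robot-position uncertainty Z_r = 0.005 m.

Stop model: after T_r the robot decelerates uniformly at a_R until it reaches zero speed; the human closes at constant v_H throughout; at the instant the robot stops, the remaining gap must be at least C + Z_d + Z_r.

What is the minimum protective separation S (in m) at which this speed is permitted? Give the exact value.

S_min = 6379/1600 m = 3.9869 m

braking lasts T_s = (39/20)/(6/5) = 1.6250 s
robot in T_r: 1.9500·0.1500 = 0.2925 m
robot under decel: 1.9500²/(2·1.2000) = 1.5844 m
person approaches 1.0000·(0.1500+1.6250) = 1.7750 m
C+Z_d+Z_r = 0.2500+0.0800+0.0050 = 0.3350 m
S_min ≈ 0.2925+1.5844+1.7750+0.3350  ⇒  S_min = 6379/1600 m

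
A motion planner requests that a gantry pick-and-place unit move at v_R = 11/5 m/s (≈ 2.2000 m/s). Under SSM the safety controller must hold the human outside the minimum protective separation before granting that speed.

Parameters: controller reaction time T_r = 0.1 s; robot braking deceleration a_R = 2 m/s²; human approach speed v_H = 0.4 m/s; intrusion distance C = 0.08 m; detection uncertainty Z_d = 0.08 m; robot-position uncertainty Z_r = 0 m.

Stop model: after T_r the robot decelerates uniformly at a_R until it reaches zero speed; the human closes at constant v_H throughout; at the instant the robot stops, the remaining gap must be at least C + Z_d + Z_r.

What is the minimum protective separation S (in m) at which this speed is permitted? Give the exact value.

S_min = 207/100 m = 2.0700 m

braking lasts T_s = (11/5)/2 = 1.1000 s
robot covers v_R·T_r = 2.2000·0.1000 = 0.2200 m before braking
robot under decel: 2.2000²/(2·2.0000) = 1.2100 m
person approaches 0.4000·(0.1000+1.1000) = 0.4800 m
C+Z_d+Z_r = 0.0800+0.0800+0.0000 = 0.1600 m
S_min ≈ 0.2200+1.2100+0.4800+0.1600  ⇒  S_min = 207/100 m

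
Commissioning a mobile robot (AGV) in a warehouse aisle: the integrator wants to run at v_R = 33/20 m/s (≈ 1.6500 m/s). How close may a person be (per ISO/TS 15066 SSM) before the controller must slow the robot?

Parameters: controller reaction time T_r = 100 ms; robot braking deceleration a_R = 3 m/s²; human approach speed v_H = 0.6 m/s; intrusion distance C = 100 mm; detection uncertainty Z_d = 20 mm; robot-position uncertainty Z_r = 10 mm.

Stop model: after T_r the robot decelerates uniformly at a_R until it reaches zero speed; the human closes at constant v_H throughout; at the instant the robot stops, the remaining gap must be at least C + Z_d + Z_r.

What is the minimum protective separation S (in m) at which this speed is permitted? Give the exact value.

T_s = v_R/a_R = (33/20)/3 = 0.5500 s
robot covers v_R·T_r = 1.6500·0.1000 = 0.1650 m before braking
braking distance = 1.6500²/(2·3.0000) = 0.4537 m
human closes 0.6000·0.6500 = 0.3900 m
residual clearance needed = 0.1000+0.0200+0.0100 = 0.1300 m
S_min ≈ 0.1650+0.4537+0.3900+0.1300  ⇒  S_min = 911/800 m

S_min = 911/800 m = 1.1387 m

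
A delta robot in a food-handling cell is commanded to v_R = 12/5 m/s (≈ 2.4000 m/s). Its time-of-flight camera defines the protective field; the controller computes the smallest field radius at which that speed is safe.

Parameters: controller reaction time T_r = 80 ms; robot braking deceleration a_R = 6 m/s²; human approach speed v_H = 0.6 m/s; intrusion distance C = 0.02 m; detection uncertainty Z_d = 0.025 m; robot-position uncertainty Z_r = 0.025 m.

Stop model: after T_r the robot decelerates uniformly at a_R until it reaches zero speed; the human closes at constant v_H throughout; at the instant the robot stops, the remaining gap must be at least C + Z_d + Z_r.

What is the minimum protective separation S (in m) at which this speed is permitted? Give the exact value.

S_min = 103/100 m = 1.0300 m

braking lasts T_s = (12/5)/6 = 0.4000 s
reaction-phase robot travel = 2.4000·0.0800 = 0.1920 m
robot covers 2.4000·0.4000 − ½·6.0000·0.4000² = 0.4800 m while stopping
human over T_r+T_s: 0.6000·(0.0800+0.4000) = 0.2880 m
residual clearance needed = 0.0200+0.0250+0.0250 = 0.0700 m
S_min ≈ 0.1920+0.4800+0.2880+0.0700  ⇒  S_min = 103/100 m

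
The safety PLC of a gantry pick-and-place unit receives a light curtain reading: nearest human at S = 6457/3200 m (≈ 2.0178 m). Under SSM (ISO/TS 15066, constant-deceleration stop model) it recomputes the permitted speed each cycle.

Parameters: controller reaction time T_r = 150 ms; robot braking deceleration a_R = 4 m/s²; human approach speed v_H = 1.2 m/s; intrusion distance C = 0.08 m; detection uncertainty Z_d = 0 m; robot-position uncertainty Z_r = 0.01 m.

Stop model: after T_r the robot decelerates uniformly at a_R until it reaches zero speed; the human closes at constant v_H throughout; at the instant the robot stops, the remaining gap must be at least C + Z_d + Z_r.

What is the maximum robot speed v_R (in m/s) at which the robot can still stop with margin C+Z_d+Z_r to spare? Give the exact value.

collect terms ⇒ (1/8)·v_R² + (9/20)·v_R + (-5593/3200) = 0
  disc = (9/20)² − 4·(1/8)·(-5593/3200) = 6889/6400 ; √disc = 83/80
  v_R = (−(9/20) + 83/80) / (2·(1/8)) = 47/20 m/s
check:
T_s = v_R/a_R = (47/20)/4 = 0.5875 s
robot covers v_R·T_r = 2.3500·0.1500 = 0.3525 m before braking
robot covers 2.3500·0.5875 − ½·4.0000·0.5875² = 0.6903 m while stopping
person approaches 1.2000·(0.1500+0.5875) = 0.8850 m
C+Z_d+Z_r = 0.0800+0.0000+0.0100 = 0.0900 m
sum ≈ 0.3525+0.6903+0.8850+0.0900 ≈ 2.0178 m = S ✓

v_R_max = 47/20 m/s = 2.3500 m/s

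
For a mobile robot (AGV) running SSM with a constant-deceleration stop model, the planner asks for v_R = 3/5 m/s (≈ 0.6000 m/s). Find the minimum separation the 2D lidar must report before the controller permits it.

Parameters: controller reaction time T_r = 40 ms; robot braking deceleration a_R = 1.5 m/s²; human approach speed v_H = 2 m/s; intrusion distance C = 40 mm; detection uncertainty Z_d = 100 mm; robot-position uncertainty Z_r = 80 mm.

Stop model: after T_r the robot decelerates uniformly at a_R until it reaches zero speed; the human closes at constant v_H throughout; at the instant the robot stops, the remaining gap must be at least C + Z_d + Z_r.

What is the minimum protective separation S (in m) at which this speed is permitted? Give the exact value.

S_min = 311/250 m = 1.2440 m

T_s = v_R/a_R = (3/5)/(3/2) = 0.4000 s
robot covers v_R·T_r = 0.6000·0.0400 = 0.0240 m before braking
robot covers 0.6000·0.4000 − ½·1.5000·0.4000² = 0.1200 m while stopping
person approaches 2.0000·(0.0400+0.4000) = 0.8800 m
residual clearance needed = 0.0400+0.1000+0.0800 = 0.2200 m
S_min ≈ 0.0240+0.1200+0.8800+0.2200  ⇒  S_min = 311/250 m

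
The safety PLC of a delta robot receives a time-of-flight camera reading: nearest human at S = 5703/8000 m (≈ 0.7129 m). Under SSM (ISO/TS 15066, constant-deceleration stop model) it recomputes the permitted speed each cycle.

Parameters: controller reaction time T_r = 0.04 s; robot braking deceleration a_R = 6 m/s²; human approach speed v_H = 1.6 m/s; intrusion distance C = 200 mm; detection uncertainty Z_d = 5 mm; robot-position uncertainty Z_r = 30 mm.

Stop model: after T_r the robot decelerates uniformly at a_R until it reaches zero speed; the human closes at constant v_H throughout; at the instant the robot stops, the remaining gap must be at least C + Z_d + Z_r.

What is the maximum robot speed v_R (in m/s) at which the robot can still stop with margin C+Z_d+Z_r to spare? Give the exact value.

v_R_max = 21/20 m/s = 1.0500 m/s

collect terms ⇒ (1/12)·v_R² + (23/75)·v_R + (-3311/8000) = 0
  disc = (23/75)² − 4·(1/12)·(-3311/8000) = 83521/360000 ; √disc = 289/600
  v_R = (−(23/75) + 289/600) / (2·(1/12)) = 21/20 m/s
check:
T_s = v_R/a_R = (21/20)/6 = 0.1750 s
reaction-phase robot travel = 1.0500·0.0400 = 0.0420 m
robot under decel: 1.0500²/(2·6.0000) = 0.0919 m
person approaches 1.6000·(0.0400+0.1750) = 0.3440 m
margins: 0.2000+0.0050+0.0300 = 0.2350 m
sum ≈ 0.0420+0.0919+0.3440+0.2350 ≈ 0.7129 m = S ✓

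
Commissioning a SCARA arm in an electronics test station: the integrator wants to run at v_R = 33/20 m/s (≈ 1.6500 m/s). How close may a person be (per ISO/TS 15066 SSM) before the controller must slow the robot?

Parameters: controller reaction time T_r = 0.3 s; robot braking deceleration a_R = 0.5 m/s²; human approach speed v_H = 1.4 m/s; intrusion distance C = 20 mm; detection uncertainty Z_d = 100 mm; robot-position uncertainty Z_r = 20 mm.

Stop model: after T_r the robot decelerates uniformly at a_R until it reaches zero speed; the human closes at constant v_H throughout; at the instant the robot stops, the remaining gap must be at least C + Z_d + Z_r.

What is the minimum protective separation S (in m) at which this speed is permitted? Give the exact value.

S_min = 3359/400 m = 8.3975 m

stop time T_s = (33/20)/(1/2) = 3.3000 s
robot covers v_R·T_r = 1.6500·0.3000 = 0.4950 m before braking
robot under decel: 1.6500²/(2·0.5000) = 2.7225 m
person approaches 1.4000·(0.3000+3.3000) = 5.0400 m
C+Z_d+Z_r = 0.0200+0.1000+0.0200 = 0.1400 m
S_min ≈ 0.4950+2.7225+5.0400+0.1400  ⇒  S_min = 3359/400 m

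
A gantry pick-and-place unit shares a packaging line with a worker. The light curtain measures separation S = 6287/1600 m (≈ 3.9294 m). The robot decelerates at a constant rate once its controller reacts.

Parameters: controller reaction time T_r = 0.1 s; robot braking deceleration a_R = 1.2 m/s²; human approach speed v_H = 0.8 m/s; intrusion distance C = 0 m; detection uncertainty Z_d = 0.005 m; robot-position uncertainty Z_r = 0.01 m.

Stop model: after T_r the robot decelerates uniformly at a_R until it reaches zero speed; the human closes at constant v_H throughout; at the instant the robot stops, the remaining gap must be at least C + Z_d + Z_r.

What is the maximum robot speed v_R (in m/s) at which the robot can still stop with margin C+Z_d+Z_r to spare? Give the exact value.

quadratic (5/12)·v² + (23/30)·v + (-1227/320) = 0
  disc = (23/30)² − 4·(5/12)·(-1227/320) = 100489/14400 ; √disc = 317/120
  v_R = (−(23/30) + 317/120) / (2·(5/12)) = 9/4 m/s
check:
braking lasts T_s = (9/4)/(6/5) = 1.8750 s
robot covers v_R·T_r = 2.2500·0.1000 = 0.2250 m before braking
robot under decel: 2.2500²/(2·1.2000) = 2.1094 m
person approaches 0.8000·(0.1000+1.8750) = 1.5800 m
margins: 0.0000+0.0050+0.0100 = 0.0150 m
sum ≈ 0.2250+2.1094+1.5800+0.0150 ≈ 3.9294 m = S ✓

v_R_max = 9/4 m/s = 2.2500 m/s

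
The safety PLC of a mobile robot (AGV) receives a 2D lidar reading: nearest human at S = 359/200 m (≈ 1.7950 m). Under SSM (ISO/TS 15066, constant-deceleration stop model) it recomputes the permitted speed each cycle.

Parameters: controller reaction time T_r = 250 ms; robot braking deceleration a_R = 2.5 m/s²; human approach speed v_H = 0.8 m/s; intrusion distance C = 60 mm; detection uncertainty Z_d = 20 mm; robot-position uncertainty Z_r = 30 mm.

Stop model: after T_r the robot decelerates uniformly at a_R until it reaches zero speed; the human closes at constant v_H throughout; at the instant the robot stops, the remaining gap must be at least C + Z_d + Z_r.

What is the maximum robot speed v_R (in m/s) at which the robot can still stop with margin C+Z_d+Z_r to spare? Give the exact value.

at the boundary: (1/5)·v² + (57/100)·v + (-297/200) = 0
  disc = (57/100)² − 4·(1/5)·(-297/200) = 15129/10000 ; √disc = 123/100
  v_R = (−(57/100) + 123/100) / (2·(1/5)) = 33/20 m/s
check:
braking lasts T_s = (33/20)/(5/2) = 0.6600 s
robot covers v_R·T_r = 1.6500·0.2500 = 0.4125 m before braking
robot covers 1.6500·0.6600 − ½·2.5000·0.6600² = 0.5445 m while stopping
human closes 0.8000·0.9100 = 0.7280 m
C+Z_d+Z_r = 0.0600+0.0200+0.0300 = 0.1100 m
sum ≈ 0.4125+0.5445+0.7280+0.1100 ≈ 1.7950 m = S ✓

v_R_max = 33/20 m/s = 1.6500 m/s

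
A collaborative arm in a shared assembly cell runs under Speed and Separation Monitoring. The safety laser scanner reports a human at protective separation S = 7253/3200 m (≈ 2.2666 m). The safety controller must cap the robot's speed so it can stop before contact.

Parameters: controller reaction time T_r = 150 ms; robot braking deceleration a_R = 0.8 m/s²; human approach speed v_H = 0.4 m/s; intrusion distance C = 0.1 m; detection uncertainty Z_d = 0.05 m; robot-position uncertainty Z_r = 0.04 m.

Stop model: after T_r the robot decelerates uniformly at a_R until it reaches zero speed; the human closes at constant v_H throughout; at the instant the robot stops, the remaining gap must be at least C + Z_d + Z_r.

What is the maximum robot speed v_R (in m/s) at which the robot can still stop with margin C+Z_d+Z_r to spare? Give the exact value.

v_R_max = 27/20 m/s = 1.3500 m/s

quadratic (5/8)·v² + (13/20)·v + (-6453/3200) = 0
  disc = (13/20)² − 4·(5/8)·(-6453/3200) = 34969/6400 ; √disc = 187/80
  v_R = (−(13/20) + 187/80) / (2·(5/8)) = 27/20 m/s
check:
stop time T_s = (27/20)/(4/5) = 1.6875 s
reaction-phase robot travel = 1.3500·0.1500 = 0.2025 m
robot covers 1.3500·1.6875 − ½·0.8000·1.6875² = 1.1391 m while stopping
person approaches 0.4000·(0.1500+1.6875) = 0.7350 m
residual clearance needed = 0.1000+0.0500+0.0400 = 0.1900 m
sum ≈ 0.2025+1.1391+0.7350+0.1900 ≈ 2.2666 m = S ✓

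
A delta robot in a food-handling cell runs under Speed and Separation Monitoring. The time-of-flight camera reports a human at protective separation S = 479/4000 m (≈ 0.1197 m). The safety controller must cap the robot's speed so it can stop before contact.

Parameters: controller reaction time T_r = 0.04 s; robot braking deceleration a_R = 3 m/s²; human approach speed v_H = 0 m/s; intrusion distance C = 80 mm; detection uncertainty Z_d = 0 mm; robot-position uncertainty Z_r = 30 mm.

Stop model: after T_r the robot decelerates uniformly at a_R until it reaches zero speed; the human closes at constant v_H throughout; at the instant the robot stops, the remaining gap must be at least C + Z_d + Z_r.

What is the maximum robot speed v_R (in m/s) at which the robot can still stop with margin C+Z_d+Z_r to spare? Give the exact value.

collect terms ⇒ (1/6)·v_R² + (1/25)·v_R + (-39/4000) = 0
  disc = (1/25)² − 4·(1/6)·(-39/4000) = 81/10000 ; √disc = 9/100
  v_R = (−(1/25) + 9/100) / (2·(1/6)) = 3/20 m/s
check:
stop time T_s = (3/20)/3 = 0.0500 s
robot covers v_R·T_r = 0.1500·0.0400 = 0.0060 m before braking
robot under decel: 0.1500²/(2·3.0000) = 0.0037 m
human closes 0.0000·0.0900 = 0.0000 m
C+Z_d+Z_r = 0.0800+0.0000+0.0300 = 0.1100 m
sum ≈ 0.0060+0.0037+0.0000+0.1100 ≈ 0.1197 m = S ✓

v_R_max = 3/20 m/s = 0.1500 m/s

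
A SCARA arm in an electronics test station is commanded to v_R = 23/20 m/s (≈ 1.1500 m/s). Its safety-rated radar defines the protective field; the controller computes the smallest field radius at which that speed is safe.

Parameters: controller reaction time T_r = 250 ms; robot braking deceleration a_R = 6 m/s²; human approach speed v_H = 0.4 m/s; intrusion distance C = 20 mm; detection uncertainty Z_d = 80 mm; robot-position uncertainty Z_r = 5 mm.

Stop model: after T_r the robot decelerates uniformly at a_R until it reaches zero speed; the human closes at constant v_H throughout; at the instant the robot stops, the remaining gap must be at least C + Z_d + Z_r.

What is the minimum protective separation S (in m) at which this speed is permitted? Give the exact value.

S_min = 1087/1600 m = 0.6794 m

stop time T_s = (23/20)/6 = 0.1917 s
robot covers v_R·T_r = 1.1500·0.2500 = 0.2875 m before braking
robot covers 1.1500·0.1917 − ½·6.0000·0.1917² = 0.1102 m while stopping
person approaches 0.4000·(0.2500+0.1917) = 0.1767 m
C+Z_d+Z_r = 0.0200+0.0800+0.0050 = 0.1050 m
S_min ≈ 0.2875+0.1102+0.1767+0.1050  ⇒  S_min = 1087/1600 m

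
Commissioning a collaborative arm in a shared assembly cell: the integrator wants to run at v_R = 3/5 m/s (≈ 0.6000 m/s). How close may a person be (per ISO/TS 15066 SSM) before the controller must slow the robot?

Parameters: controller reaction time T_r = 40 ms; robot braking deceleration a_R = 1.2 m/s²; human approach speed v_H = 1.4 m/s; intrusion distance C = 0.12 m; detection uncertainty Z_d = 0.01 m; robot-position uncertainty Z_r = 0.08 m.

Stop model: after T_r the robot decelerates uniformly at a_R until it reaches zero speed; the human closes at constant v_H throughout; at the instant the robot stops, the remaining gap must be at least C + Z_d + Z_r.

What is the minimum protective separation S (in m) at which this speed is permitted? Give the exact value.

S_min = 57/50 m = 1.1400 m

braking lasts T_s = (3/5)/(6/5) = 0.5000 s
robot in T_r: 0.6000·0.0400 = 0.0240 m
robot covers 0.6000·0.5000 − ½·1.2000·0.5000² = 0.1500 m while stopping
person approaches 1.4000·(0.0400+0.5000) = 0.7560 m
residual clearance needed = 0.1200+0.0100+0.0800 = 0.2100 m
S_min ≈ 0.0240+0.1500+0.7560+0.2100  ⇒  S_min = 57/50 m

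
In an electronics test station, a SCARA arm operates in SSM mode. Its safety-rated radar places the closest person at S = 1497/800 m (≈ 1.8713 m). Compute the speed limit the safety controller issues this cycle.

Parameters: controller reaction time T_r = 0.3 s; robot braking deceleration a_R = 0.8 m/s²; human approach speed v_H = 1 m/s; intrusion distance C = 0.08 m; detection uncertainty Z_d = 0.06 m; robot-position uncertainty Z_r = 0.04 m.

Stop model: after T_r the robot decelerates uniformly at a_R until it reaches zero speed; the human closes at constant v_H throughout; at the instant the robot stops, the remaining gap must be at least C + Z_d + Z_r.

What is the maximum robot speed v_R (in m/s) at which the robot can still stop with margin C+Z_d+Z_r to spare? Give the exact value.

v_R_max = 7/10 m/s = 0.7000 m/s

at the boundary: (5/8)·v² + (31/20)·v + (-1113/800) = 0
  disc = (31/20)² − 4·(5/8)·(-1113/800) = 9409/1600 ; √disc = 97/40
  v_R = (−(31/20) + 97/40) / (2·(5/8)) = 7/10 m/s
check:
braking lasts T_s = (7/10)/(4/5) = 0.8750 s
reaction-phase robot travel = 0.7000·0.3000 = 0.2100 m
robot covers 0.7000·0.8750 − ½·0.8000·0.8750² = 0.3063 m while stopping
human closes 1.0000·1.1750 = 1.1750 m
C+Z_d+Z_r = 0.0800+0.0600+0.0400 = 0.1800 m
sum ≈ 0.2100+0.3063+1.1750+0.1800 ≈ 1.8713 m = S ✓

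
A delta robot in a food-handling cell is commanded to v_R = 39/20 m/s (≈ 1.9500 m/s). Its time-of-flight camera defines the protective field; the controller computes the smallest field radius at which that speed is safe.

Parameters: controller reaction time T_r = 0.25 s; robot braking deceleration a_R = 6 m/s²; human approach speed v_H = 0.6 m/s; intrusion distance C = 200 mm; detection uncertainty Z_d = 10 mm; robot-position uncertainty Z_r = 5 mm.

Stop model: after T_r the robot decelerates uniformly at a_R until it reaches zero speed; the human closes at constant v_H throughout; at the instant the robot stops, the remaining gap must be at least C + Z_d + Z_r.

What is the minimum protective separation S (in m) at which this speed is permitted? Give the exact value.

S_min = 2183/1600 m = 1.3644 m

T_s = v_R/a_R = (39/20)/6 = 0.3250 s
reaction-phase robot travel = 1.9500·0.2500 = 0.4875 m
braking distance = 1.9500²/(2·6.0000) = 0.3169 m
human over T_r+T_s: 0.6000·(0.2500+0.3250) = 0.3450 m
C+Z_d+Z_r = 0.2000+0.0100+0.0050 = 0.2150 m
S_min ≈ 0.4875+0.3169+0.3450+0.2150  ⇒  S_min = 2183/1600 m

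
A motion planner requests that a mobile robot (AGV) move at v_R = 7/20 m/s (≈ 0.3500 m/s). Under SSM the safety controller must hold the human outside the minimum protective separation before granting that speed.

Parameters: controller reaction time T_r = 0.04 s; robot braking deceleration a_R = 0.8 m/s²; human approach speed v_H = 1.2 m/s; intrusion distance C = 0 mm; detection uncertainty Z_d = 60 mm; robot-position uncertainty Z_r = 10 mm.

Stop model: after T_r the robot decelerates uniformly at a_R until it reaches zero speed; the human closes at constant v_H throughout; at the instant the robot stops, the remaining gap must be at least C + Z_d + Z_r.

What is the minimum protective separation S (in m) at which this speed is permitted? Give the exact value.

S_min = 11737/16000 m = 0.7336 m

stop time T_s = (7/20)/(4/5) = 0.4375 s
reaction-phase robot travel = 0.3500·0.0400 = 0.0140 m
robot covers 0.3500·0.4375 − ½·0.8000·0.4375² = 0.0766 m while stopping
person approaches 1.2000·(0.0400+0.4375) = 0.5730 m
margins: 0.0000+0.0600+0.0100 = 0.0700 m
S_min ≈ 0.0140+0.0766+0.5730+0.0700  ⇒  S_min = 11737/16000 m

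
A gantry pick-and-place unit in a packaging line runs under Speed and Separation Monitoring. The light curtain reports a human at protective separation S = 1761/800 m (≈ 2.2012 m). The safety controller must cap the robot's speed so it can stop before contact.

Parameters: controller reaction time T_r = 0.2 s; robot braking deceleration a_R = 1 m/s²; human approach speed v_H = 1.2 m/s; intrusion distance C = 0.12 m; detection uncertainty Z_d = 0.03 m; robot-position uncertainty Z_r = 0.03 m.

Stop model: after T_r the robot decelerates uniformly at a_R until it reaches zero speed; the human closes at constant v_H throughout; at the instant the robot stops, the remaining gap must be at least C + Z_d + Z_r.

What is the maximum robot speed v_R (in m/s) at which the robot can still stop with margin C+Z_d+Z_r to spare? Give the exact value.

v_R_max = 19/20 m/s = 0.9500 m/s

quadratic (1/2)·v² + (7/5)·v + (-57/32) = 0
  disc = (7/5)² − 4·(1/2)·(-57/32) = 2209/400 ; √disc = 47/20
  v_R = (−(7/5) + 47/20) / (2·(1/2)) = 19/20 m/s
check:
stop time T_s = (19/20)/1 = 0.9500 s
robot covers v_R·T_r = 0.9500·0.2000 = 0.1900 m before braking
braking distance = 0.9500²/(2·1.0000) = 0.4512 m
human closes 1.2000·1.1500 = 1.3800 m
margins: 0.1200+0.0300+0.0300 = 0.1800 m
sum ≈ 0.1900+0.4512+1.3800+0.1800 ≈ 2.2012 m = S ✓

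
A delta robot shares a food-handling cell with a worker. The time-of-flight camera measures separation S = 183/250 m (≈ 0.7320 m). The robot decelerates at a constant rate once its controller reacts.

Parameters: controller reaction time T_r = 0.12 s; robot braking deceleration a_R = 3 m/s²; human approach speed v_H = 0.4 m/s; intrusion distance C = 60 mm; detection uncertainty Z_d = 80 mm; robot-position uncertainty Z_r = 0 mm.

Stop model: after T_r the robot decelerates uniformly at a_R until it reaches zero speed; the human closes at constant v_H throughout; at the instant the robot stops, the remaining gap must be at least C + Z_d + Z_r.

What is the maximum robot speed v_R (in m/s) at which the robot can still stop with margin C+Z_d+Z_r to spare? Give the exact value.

at the boundary: (1/6)·v² + (19/75)·v + (-68/125) = 0
  disc = (19/75)² − 4·(1/6)·(-68/125) = 2401/5625 ; √disc = 49/75
  v_R = (−(19/75) + 49/75) / (2·(1/6)) = 6/5 m/s
check:
stop time T_s = (6/5)/3 = 0.4000 s
robot in T_r: 1.2000·0.1200 = 0.1440 m
robot covers 1.2000·0.4000 − ½·3.0000·0.4000² = 0.2400 m while stopping
person approaches 0.4000·(0.1200+0.4000) = 0.2080 m
residual clearance needed = 0.0600+0.0800+0.0000 = 0.1400 m
sum ≈ 0.1440+0.2400+0.2080+0.1400 ≈ 0.7320 m = S ✓

v_R_max = 6/5 m/s = 1.2000 m/s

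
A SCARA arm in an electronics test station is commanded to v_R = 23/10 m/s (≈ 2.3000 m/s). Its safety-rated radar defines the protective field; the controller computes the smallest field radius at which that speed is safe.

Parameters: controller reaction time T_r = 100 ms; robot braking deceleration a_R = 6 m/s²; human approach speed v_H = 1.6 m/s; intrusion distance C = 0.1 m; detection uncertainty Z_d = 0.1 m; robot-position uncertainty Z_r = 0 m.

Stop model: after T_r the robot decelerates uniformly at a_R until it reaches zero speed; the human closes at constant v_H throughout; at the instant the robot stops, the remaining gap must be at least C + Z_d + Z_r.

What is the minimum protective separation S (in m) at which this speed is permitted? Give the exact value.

braking lasts T_s = (23/10)/6 = 0.3833 s
reaction-phase robot travel = 2.3000·0.1000 = 0.2300 m
robot under decel: 2.3000²/(2·6.0000) = 0.4408 m
human closes 1.6000·0.4833 = 0.7733 m
margins: 0.1000+0.1000+0.0000 = 0.2000 m
S_min ≈ 0.2300+0.4408+0.7733+0.2000  ⇒  S_min = 1973/1200 m

S_min = 1973/1200 m = 1.6442 m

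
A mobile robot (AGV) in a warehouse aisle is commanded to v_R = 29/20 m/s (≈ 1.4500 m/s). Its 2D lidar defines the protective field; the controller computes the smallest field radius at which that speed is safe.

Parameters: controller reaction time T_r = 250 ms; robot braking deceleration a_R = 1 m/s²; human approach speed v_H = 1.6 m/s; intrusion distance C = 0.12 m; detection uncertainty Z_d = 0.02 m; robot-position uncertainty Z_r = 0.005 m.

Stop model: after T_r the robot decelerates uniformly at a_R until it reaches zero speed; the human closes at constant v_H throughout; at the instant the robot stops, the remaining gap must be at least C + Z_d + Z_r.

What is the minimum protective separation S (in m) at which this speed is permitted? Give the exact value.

braking lasts T_s = (29/20)/1 = 1.4500 s
robot in T_r: 1.4500·0.2500 = 0.3625 m
braking distance = 1.4500²/(2·1.0000) = 1.0513 m
human over T_r+T_s: 1.6000·(0.2500+1.4500) = 2.7200 m
margins: 0.1200+0.0200+0.0050 = 0.1450 m
S_min ≈ 0.3625+1.0513+2.7200+0.1450  ⇒  S_min = 3423/800 m

S_min = 3423/800 m = 4.2787 m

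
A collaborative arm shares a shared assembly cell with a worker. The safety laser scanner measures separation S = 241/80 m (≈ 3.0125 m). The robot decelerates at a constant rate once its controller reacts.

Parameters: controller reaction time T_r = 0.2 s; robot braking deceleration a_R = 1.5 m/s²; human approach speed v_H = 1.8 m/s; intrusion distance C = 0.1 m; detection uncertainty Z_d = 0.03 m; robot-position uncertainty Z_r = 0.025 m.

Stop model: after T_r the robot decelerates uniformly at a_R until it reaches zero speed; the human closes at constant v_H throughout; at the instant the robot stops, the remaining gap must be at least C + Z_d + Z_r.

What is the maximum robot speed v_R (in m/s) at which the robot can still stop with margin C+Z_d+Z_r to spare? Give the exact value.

at the boundary: (1/3)·v² + (7/5)·v + (-999/400) = 0
  disc = (7/5)² − 4·(1/3)·(-999/400) = 529/100 ; √disc = 23/10
  v_R = (−(7/5) + 23/10) / (2·(1/3)) = 27/20 m/s
check:
stop time T_s = (27/20)/(3/2) = 0.9000 s
robot in T_r: 1.3500·0.2000 = 0.2700 m
robot covers 1.3500·0.9000 − ½·1.5000·0.9000² = 0.6075 m while stopping
person approaches 1.8000·(0.2000+0.9000) = 1.9800 m
C+Z_d+Z_r = 0.1000+0.0300+0.0250 = 0.1550 m
sum ≈ 0.2700+0.6075+1.9800+0.1550 ≈ 3.0125 m = S ✓

v_R_max = 27/20 m/s = 1.3500 m/s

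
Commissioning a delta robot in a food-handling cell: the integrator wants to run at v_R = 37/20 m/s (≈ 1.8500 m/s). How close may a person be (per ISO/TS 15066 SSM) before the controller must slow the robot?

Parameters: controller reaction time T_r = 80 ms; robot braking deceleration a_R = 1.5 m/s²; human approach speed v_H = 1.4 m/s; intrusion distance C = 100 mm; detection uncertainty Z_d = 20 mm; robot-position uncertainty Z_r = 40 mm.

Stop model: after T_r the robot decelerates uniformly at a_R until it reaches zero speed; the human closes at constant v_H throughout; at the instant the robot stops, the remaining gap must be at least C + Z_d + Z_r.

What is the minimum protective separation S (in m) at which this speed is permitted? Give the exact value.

T_s = v_R/a_R = (37/20)/(3/2) = 1.2333 s
robot in T_r: 1.8500·0.0800 = 0.1480 m
braking distance = 1.8500²/(2·1.5000) = 1.1408 m
human closes 1.4000·1.3133 = 1.8387 m
C+Z_d+Z_r = 0.1000+0.0200+0.0400 = 0.1600 m
S_min ≈ 0.1480+1.1408+1.8387+0.1600  ⇒  S_min = 263/80 m

S_min = 263/80 m = 3.2875 m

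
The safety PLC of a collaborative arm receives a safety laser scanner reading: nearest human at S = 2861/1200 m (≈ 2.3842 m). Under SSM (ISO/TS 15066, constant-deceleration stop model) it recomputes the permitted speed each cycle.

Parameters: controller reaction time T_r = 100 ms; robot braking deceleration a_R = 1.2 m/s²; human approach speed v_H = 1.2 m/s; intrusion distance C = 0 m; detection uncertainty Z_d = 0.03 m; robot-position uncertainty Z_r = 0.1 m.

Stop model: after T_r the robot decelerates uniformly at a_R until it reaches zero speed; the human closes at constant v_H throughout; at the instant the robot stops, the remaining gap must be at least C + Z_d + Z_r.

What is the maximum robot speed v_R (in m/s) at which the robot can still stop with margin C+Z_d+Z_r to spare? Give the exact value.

quadratic (5/12)·v² + (11/10)·v + (-2561/1200) = 0
  disc = (11/10)² − 4·(5/12)·(-2561/1200) = 17161/3600 ; √disc = 131/60
  v_R = (−(11/10) + 131/60) / (2·(5/12)) = 13/10 m/s
check:
braking lasts T_s = (13/10)/(6/5) = 1.0833 s
robot in T_r: 1.3000·0.1000 = 0.1300 m
robot covers 1.3000·1.0833 − ½·1.2000·1.0833² = 0.7042 m while stopping
human closes 1.2000·1.1833 = 1.4200 m
margins: 0.0000+0.0300+0.1000 = 0.1300 m
sum ≈ 0.1300+0.7042+1.4200+0.1300 ≈ 2.3842 m = S ✓

v_R_max = 13/10 m/s = 1.3000 m/s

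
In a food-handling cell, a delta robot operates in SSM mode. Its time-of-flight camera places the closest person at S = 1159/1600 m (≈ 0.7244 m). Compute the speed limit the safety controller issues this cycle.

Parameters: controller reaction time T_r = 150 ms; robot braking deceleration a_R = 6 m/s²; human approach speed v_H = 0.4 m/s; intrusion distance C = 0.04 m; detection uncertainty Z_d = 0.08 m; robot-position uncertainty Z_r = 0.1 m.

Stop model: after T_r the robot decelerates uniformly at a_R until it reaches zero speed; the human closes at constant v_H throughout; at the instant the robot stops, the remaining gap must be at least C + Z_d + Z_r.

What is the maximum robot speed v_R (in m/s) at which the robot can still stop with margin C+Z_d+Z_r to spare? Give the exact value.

v_R_max = 27/20 m/s = 1.3500 m/s

at the boundary: (1/12)·v² + (13/60)·v + (-711/1600) = 0
  disc = (13/60)² − 4·(1/12)·(-711/1600) = 2809/14400 ; √disc = 53/120
  v_R = (−(13/60) + 53/120) / (2·(1/12)) = 27/20 m/s
check:
braking lasts T_s = (27/20)/6 = 0.2250 s
robot in T_r: 1.3500·0.1500 = 0.2025 m
robot covers 1.3500·0.2250 − ½·6.0000·0.2250² = 0.1519 m while stopping
human over T_r+T_s: 0.4000·(0.1500+0.2250) = 0.1500 m
C+Z_d+Z_r = 0.0400+0.0800+0.1000 = 0.2200 m
sum ≈ 0.2025+0.1519+0.1500+0.2200 ≈ 0.7244 m = S ✓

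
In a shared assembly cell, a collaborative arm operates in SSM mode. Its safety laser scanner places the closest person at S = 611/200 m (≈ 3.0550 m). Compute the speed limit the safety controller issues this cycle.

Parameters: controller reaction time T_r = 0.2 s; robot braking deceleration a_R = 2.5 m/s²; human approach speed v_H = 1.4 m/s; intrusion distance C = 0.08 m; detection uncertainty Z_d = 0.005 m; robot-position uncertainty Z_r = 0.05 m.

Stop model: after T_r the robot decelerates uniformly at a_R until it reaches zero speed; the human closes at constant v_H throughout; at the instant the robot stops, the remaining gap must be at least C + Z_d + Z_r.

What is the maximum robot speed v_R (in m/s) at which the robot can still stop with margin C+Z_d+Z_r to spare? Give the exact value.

collect terms ⇒ (1/5)·v_R² + (19/25)·v_R + (-66/25) = 0
  disc = (19/25)² − 4·(1/5)·(-66/25) = 1681/625 ; √disc = 41/25
  v_R = (−(19/25) + 41/25) / (2·(1/5)) = 11/5 m/s
check:
braking lasts T_s = (11/5)/(5/2) = 0.8800 s
robot in T_r: 2.2000·0.2000 = 0.4400 m
robot under decel: 2.2000²/(2·2.5000) = 0.9680 m
person approaches 1.4000·(0.2000+0.8800) = 1.5120 m
C+Z_d+Z_r = 0.0800+0.0050+0.0500 = 0.1350 m
sum ≈ 0.4400+0.9680+1.5120+0.1350 ≈ 3.0550 m = S ✓

v_R_max = 11/5 m/s = 2.2000 m/s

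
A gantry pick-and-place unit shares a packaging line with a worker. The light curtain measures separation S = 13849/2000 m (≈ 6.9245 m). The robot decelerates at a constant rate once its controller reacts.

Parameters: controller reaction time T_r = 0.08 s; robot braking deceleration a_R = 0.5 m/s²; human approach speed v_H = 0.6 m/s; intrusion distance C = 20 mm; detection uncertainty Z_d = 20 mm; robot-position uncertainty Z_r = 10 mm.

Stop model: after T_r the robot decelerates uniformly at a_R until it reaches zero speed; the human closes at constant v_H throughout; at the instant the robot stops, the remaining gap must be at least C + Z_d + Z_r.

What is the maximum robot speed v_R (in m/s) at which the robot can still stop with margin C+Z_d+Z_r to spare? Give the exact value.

quadratic (1)·v² + (32/25)·v + (-13653/2000) = 0
  disc = (32/25)² − 4·(1)·(-13653/2000) = 72361/2500 ; √disc = 269/50
  v_R = (−(32/25) + 269/50) / (2·(1)) = 41/20 m/s
check:
T_s = v_R/a_R = (41/20)/(1/2) = 4.1000 s
reaction-phase robot travel = 2.0500·0.0800 = 0.1640 m
robot covers 2.0500·4.1000 − ½·0.5000·4.1000² = 4.2025 m while stopping
human closes 0.6000·4.1800 = 2.5080 m
margins: 0.0200+0.0200+0.0100 = 0.0500 m
sum ≈ 0.1640+4.2025+2.5080+0.0500 ≈ 6.9245 m = S ✓

v_R_max = 41/20 m/s = 2.0500 m/s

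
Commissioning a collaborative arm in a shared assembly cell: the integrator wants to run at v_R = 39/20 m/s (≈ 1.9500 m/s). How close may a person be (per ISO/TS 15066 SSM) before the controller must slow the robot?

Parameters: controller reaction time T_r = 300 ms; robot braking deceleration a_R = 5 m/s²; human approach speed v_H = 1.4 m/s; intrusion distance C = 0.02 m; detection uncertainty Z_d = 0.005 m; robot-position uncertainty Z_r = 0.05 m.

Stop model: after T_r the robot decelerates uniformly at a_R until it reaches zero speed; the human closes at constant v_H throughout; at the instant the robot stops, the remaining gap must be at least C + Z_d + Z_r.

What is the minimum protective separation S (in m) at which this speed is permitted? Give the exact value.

stop time T_s = (39/20)/5 = 0.3900 s
reaction-phase robot travel = 1.9500·0.3000 = 0.5850 m
braking distance = 1.9500²/(2·5.0000) = 0.3802 m
human over T_r+T_s: 1.4000·(0.3000+0.3900) = 0.9660 m
margins: 0.0200+0.0050+0.0500 = 0.0750 m
S_min ≈ 0.5850+0.3802+0.9660+0.0750  ⇒  S_min = 321/160 m

S_min = 321/160 m = 2.0063 m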